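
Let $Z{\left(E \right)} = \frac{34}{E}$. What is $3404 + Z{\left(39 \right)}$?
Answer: $\frac{132790}{39} \approx 3404.9$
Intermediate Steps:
$3404 + Z{\left(39 \right)} = 3404 + \frac{34}{39} = \frac{132790}{39}$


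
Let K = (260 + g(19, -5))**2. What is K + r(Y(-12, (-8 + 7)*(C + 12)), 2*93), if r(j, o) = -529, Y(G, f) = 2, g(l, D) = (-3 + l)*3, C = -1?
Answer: 94335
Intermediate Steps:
g(l, D) = -9 + 3*l
K = 94864 (K = (260 + (-9 + 3*19))**2 = (260 + (-9 + 57))**2 = (260 + 48)**2 = 308**2 = 94864)
K + r(Y(-12, (-8 + 7)*(C + 12)), 2*93) = 94864 - 529 = 94335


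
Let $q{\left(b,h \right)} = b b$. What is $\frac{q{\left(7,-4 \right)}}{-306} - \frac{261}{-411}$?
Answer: $\frac{19909}{41922} \approx 0.47491$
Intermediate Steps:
$q{\left(b,h \right)} = b^{2}$
$\frac{q{\left(7,-4 \right)}}{-306} - \frac{261}{-411} = \frac{7^{2}}{-306} - \frac{261}{-411} = 49 \left(- \frac{1}{306}\right) - - \frac{87}{137} = - \frac{49}{306} + \frac{87}{137} = \frac{19909}{41922}$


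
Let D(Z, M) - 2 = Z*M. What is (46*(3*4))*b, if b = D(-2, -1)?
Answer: 2208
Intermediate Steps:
D(Z, M) = 2 + M*Z (D(Z, M) = 2 + Z*M = 2 + M*Z)
b = 4 (b = 2 - 1*(-2) = 2 + 2 = 4)
(46*(3*4))*b = (46*(3*4))*4 = (46*12)*4 = 552*4 = 2208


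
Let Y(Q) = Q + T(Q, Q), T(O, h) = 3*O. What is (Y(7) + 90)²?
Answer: 13924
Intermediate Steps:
Y(Q) = 4*Q (Y(Q) = Q + 3*Q = 4*Q)
(Y(7) + 90)² = (4*7 + 90)² = (28 + 90)² = 118² = 13924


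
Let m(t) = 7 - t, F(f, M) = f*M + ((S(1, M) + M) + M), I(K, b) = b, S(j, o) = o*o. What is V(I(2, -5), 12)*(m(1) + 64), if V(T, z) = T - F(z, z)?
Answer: -22190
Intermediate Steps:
S(j, o) = o²
F(f, M) = M² + 2*M + M*f (F(f, M) = f*M + ((M² + M) + M) = M*f + ((M + M²) + M) = M*f + (M² + 2*M) = M² + 2*M + M*f)
V(T, z) = T - z*(2 + 2*z) (V(T, z) = T - z*(2 + z + z) = T - z*(2 + 2*z))
V(I(2, -5), 12)*(m(1) + 64) = (-5 - 2*12 - 2*12²)*((7 - 1*1) + 64) = (-5 - 24 - 2*144)*((7 - 1) + 64) = (-5 - 24 - 288)*(6 + 64) = -317*70 = -22190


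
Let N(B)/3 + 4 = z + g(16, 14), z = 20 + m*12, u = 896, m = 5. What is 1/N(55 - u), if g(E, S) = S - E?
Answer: 1/222 ≈ 0.0045045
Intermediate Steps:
z = 80 (z = 20 + 5*12 = 20 + 60 = 80)
N(B) = 222 (N(B) = -12 + 3*(80 + (14 - 1*16)) = -12 + 3*(80 + (14 - 16)) = -12 + 3*(80 - 2) = -12 + 3*78 = -12 + 234 = 222)
1/N(55 - u) = 1/222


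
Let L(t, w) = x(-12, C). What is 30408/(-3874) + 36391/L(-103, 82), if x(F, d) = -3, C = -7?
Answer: -70534979/5811 ≈ -12138.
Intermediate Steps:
L(t, w) = -3
30408/(-3874) + 36391/L(-103, 82) = 30408/(-3874) + 36391/(-3) = 30408*(-1/3874) + 36391*(-⅓) = -15204/1937 - 36391/3 = -70534979/5811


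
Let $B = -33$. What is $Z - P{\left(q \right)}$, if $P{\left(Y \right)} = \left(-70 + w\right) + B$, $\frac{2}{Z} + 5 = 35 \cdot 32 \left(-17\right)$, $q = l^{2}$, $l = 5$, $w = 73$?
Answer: $\frac{571348}{19045} \approx 30.0$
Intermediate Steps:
$q = 25$ ($q = 5^{2} = 25$)
$Z = - \frac{2}{19045}$ ($Z = \frac{2}{-5 + 35 \cdot 32 \left(-17\right)} = \frac{2}{-5 + 1120 \left(-17\right)} = \frac{2}{-5 - 19040} = \frac{2}{-19045} = 2 \left(- \frac{1}{19045}\right) = - \frac{2}{19045} \approx -0.00010501$)
$P{\left(Y \right)} = -30$ ($P{\left(Y \right)} = \left(-70 + 73\right) - 33 = 3 - 33 = -30$)
$Z - P{\left(q \right)} = - \frac{2}{19045} - -30 = - \frac{2}{19045} + 30 = \frac{571348}{19045}$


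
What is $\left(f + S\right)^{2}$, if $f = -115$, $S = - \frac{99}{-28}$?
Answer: $\frac{9740641}{784} \approx 12424.0$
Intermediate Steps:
$S = \frac{99}{28}$ ($S = \left(-99\right) \left(- \frac{1}{28}\right) = \frac{99}{28} \approx 3.5357$)
$\left(f + S\right)^{2} = \left(-115 + \frac{99}{28}\right)^{2} = \left(- \frac{3121}{28}\right)^{2} = \frac{9740641}{784}$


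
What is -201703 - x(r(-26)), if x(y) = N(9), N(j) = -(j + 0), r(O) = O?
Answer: -201694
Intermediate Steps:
N(j) = -j
x(y) = -9 (x(y) = -1*9 = -9)
-201703 - x(r(-26)) = -201703 - 1*(-9) = -201703 + 9 = -201694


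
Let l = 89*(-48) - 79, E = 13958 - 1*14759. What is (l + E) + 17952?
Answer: 12800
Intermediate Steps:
E = -801 (E = 13958 - 14759 = -801)
l = -4351 (l = -4272 - 79 = -4351)
(l + E) + 17952 = (-4351 - 801) + 17952 = -5152 + 17952 = 12800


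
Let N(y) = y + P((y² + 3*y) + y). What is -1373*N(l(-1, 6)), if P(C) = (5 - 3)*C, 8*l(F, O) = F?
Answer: 48055/32 ≈ 1501.7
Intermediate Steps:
l(F, O) = F/8
P(C) = 2*C
N(y) = 2*y² + 9*y (N(y) = y + 2*((y² + 3*y) + y) = y + 2*(y² + 4*y) = y + (2*y² + 8*y) = 2*y² + 9*y)
-1373*N(l(-1, 6)) = -1373*(⅛)*(-1)*(9 + 2*((⅛)*(-1))) = -(-1373)*(9 + 2*(-⅛))/8 = -(-1373)*(9 - ¼)/8 = -(-1373)*35/(8*4) = -1373*(-35/32) = 48055/32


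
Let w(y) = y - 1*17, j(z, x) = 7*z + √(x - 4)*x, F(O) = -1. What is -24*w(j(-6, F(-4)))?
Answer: 1416 + 24*I*√5 ≈ 1416.0 + 53.666*I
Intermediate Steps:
j(z, x) = 7*z + x*√(-4 + x) (j(z, x) = 7*z + √(-4 + x)*x = 7*z + x*√(-4 + x))
w(y) = -17 + y (w(y) = y - 17 = -17 + y)
-24*w(j(-6, F(-4))) = -24*(-17 + (7*(-6) - √(-4 - 1))) = -24*(-17 + (-42 - √(-5))) = -24*(-17 + (-42 - I*√5)) = -24*(-59 - I*√5) = 1416 + 24*I*√5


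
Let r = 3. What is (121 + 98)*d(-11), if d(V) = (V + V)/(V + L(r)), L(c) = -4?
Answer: 1606/5 ≈ 321.20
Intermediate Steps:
d(V) = 2*V/(-4 + V) (d(V) = (V + V)/(V - 4) = (2*V)/(-4 + V) = 2*V/(-4 + V))
(121 + 98)*d(-11) = (121 + 98)*(2*(-11)/(-4 - 11)) = 219*(2*(-11)/(-15)) = 219*(2*(-11)*(-1/15)) = 219*(22/15) = 1606/5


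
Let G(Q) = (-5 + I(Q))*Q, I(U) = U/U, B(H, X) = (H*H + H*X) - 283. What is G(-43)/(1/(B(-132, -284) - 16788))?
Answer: 6508652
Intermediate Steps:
B(H, X) = -283 + H**2 + H*X (B(H, X) = (H**2 + H*X) - 283 = -283 + H**2 + H*X)
I(U) = 1
G(Q) = -4*Q (G(Q) = (-5 + 1)*Q = -4*Q)
G(-43)/(1/(B(-132, -284) - 16788)) = (-4*(-43))/(1/((-283 + (-132)**2 - 132*(-284)) - 16788)) = 172/(1/((-283 + 17424 + 37488) - 16788)) = 172/(1/(54629 - 16788)) = 172/(1/37841) = 172*37841 = 6508652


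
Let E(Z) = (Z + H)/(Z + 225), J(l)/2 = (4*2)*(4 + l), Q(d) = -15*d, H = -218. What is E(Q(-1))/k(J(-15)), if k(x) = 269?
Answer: -203/64560 ≈ -0.0031444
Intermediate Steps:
J(l) = 64 + 16*l (J(l) = 2*((4*2)*(4 + l)) = 2*(8*(4 + l)) = 2*(32 + 8*l) = 64 + 16*l)
E(Z) = (-218 + Z)/(225 + Z) (E(Z) = (Z - 218)/(Z + 225) = (-218 + Z)/(225 + Z))
E(Q(-1))/k(J(-15)) = ((-218 - 15*(-1))/(225 - 15*(-1)))/269 = ((-218 + 15)/(225 + 15))*(1/269) = (-203/240)*(1/269) = ((1/240)*(-203))*(1/269) = -203/240*1/269 = -203/64560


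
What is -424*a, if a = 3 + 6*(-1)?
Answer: 1272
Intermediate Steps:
a = -3 (a = 3 - 6 = -3)
-424*a = -424*(-3) = 1272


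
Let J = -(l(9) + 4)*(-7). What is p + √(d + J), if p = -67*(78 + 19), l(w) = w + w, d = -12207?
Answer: -6499 + I*√12053 ≈ -6499.0 + 109.79*I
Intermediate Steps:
l(w) = 2*w
p = -6499 (p = -67*97 = -6499)
J = 154 (J = -(2*9 + 4)*(-7) = -(18 + 4)*(-7) = -22*(-7) = -1*(-154) = 154)
p + √(d + J) = -6499 + √(-12207 + 154) = -6499 + √(-12053) = -6499 + I*√12053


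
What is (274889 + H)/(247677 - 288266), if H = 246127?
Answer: -521016/40589 ≈ -12.836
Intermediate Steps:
(274889 + H)/(247677 - 288266) = (274889 + 246127)/(247677 - 288266) = 521016/(-40589) = 521016*(-1/40589) = -521016/40589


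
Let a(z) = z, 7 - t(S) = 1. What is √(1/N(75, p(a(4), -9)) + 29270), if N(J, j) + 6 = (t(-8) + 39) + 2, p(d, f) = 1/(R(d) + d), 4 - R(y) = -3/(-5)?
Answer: √49202911/41 ≈ 171.08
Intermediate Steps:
t(S) = 6 (t(S) = 7 - 1*1 = 7 - 1 = 6)
R(y) = 17/5 (R(y) = 4 - (-3)/(-5) = 4 - (-3)*(-1)/5 = 4 - 1*⅗ = 4 - ⅗ = 17/5)
p(d, f) = 1/(17/5 + d)
N(J, j) = 41 (N(J, j) = -6 + ((6 + 39) + 2) = -6 + (45 + 2) = -6 + 47 = 41)
√(1/N(75, p(a(4), -9)) + 29270) = √(1/41 + 29270) = √(1200071/41) = √49202911/41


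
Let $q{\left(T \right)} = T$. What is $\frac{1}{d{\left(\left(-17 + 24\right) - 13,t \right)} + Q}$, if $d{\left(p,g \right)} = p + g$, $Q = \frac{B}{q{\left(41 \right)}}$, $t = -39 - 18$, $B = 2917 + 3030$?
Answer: $\frac{41}{3364} \approx 0.012188$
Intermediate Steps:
$B = 5947$
$t = -57$ ($t = -39 - 18 = -57$)
$Q = \frac{5947}{41} \approx 145.05$
$d{\left(p,g \right)} = g + p$
$\frac{1}{d{\left(\left(-17 + 24\right) - 13,t \right)} + Q} = \frac{1}{\left(-57 + \left(\left(-17 + 24\right) - 13\right)\right) + \frac{5947}{41}} = \frac{1}{\left(-57 + \left(7 - 13\right)\right) + \frac{5947}{41}} = \frac{1}{\left(-57 - 6\right) + \frac{5947}{41}} = \frac{1}{-63 + \frac{5947}{41}} = \frac{1}{\frac{3364}{41}} = \frac{41}{3364}$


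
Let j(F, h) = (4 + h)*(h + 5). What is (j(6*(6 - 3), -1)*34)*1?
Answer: 408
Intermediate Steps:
j(F, h) = (4 + h)*(5 + h)
(j(6*(6 - 3), -1)*34)*1 = ((20 + (-1)² + 9*(-1))*34)*1 = ((20 + 1 - 9)*34)*1 = (12*34)*1 = 408*1 = 408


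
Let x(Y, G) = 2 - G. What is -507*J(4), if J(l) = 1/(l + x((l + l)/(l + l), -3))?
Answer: -169/3 ≈ -56.333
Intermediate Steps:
J(l) = 1/(5 + l) (J(l) = 1/(l + (2 - 1*(-3))) = 1/(l + (2 + 3)) = 1/(l + 5) = 1/(5 + l))
-507*J(4) = -507/(5 + 4) = -507/9 = -507*1/9 = -169/3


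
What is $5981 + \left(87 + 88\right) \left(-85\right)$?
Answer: $-8894$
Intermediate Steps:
$5981 + \left(87 + 88\right) \left(-85\right) = 5981 + 175 \left(-85\right) = 5981 - 14875 = -8894$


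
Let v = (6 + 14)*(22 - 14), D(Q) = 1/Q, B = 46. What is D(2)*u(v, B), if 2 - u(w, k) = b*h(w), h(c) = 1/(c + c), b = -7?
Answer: 647/640 ≈ 1.0109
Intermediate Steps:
v = 160 (v = 20*8 = 160)
h(c) = 1/(2*c)
u(w, k) = 2 + 7/(2*w) (u(w, k) = 2 - (-7)*1/(2*w) = 2 - (-7)/(2*w) = 2 + 7/(2*w))
D(2)*u(v, B) = (2 + (7/2)/160)/2 = (2 + (7/2)*(1/160))/2 = (2 + 7/320)/2 = (½)*(647/320) = 647/640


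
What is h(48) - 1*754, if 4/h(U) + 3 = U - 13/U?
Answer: -1618646/2147 ≈ -753.91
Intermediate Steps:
h(U) = 4/(-3 + U - 13/U) (h(U) = 4/(-3 + (U - 13/U)) = 4/(-3 + U - 13/U))
h(48) - 1*754 = 4*48/(-13 + 48**2 - 3*48) - 1*754 = 4*48/(-13 + 2304 - 144) - 754 = 4*48/2147 - 754 = 4*48*(1/2147) - 754 = 192/2147 - 754 = -1618646/2147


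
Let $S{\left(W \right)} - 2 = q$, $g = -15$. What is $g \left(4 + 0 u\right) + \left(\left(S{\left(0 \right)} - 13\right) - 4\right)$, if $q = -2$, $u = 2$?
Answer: $-77$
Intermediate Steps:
$S{\left(W \right)} = 0$ ($S{\left(W \right)} = 2 - 2 = 0$)
$g \left(4 + 0 u\right) + \left(\left(S{\left(0 \right)} - 13\right) - 4\right) = - 15 \left(4 + 0 \cdot 2\right) + \left(\left(0 - 13\right) - 4\right) = - 15 \left(4 + 0\right) - 17 = \left(-15\right) 4 - 17 = -60 - 17 = -77$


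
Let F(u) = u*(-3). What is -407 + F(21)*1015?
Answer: -64352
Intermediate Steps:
F(u) = -3*u
-407 + F(21)*1015 = -407 - 3*21*1015 = -407 - 63*1015 = -407 - 63945 = -64352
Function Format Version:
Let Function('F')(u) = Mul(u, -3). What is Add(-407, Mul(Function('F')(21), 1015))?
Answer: -64352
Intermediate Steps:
Function('F')(u) = Mul(-3, u)
Add(-407, Mul(Function('F')(21), 1015)) = Add(-407, Mul(Mul(-3, 21), 1015)) = Add(-407, Mul(-63, 1015)) = Add(-407, -63945) = -64352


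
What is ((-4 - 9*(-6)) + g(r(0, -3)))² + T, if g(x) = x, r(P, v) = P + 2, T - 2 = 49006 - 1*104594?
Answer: -52882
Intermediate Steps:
T = -55586 (T = 2 + (49006 - 1*104594) = 2 + (49006 - 104594) = 2 - 55588 = -55586)
r(P, v) = 2 + P
((-4 - 9*(-6)) + g(r(0, -3)))² + T = ((-4 - 9*(-6)) + (2 + 0))² - 55586 = ((-4 + 54) + 2)² - 55586 = (50 + 2)² - 55586 = 52² - 55586 = 2704 - 55586 = -52882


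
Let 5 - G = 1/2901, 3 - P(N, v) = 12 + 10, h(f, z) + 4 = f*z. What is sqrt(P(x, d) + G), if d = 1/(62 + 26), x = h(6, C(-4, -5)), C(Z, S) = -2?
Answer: I*sqrt(117824115)/2901 ≈ 3.7417*I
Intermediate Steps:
h(f, z) = -4 + f*z
x = -16 (x = -4 + 6*(-2) = -4 - 12 = -16)
d = 1/88 ≈ 0.011364
P(N, v) = -19 (P(N, v) = 3 - (12 + 10) = 3 - 1*22 = 3 - 22 = -19)
G = 14504/2901 (G = 5 - 1/2901 = 14504/2901 ≈ 4.9997)
sqrt(P(x, d) + G) = sqrt(-19 + 14504/2901) = sqrt(-40615/2901) = I*sqrt(117824115)/2901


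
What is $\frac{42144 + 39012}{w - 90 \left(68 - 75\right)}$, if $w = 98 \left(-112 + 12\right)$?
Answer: $- \frac{40578}{4585} \approx -8.8502$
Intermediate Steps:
$w = -9800$ ($w = 98 \left(-100\right) = -9800$)
$\frac{42144 + 39012}{w - 90 \left(68 - 75\right)} = \frac{42144 + 39012}{-9800 - 90 \left(68 - 75\right)} = \frac{81156}{-9800 - -630} = \frac{81156}{-9800 + 630} = \frac{81156}{-9170} = 81156 \left(- \frac{1}{9170}\right) = - \frac{40578}{4585}$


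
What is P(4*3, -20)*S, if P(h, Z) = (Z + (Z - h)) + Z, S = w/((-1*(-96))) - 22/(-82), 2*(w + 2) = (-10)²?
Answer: -2268/41 ≈ -55.317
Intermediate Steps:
w = 48 (w = -2 + (½)*(-10)² = -2 + (½)*100 = -2 + 50 = 48)
S = 63/82 (S = 48/((-1*(-96))) - 22/(-82) = 48/96 - 22*(-1/82) = 48*(1/96) + 11/41 = ½ + 11/41 = 63/82 ≈ 0.76829)
P(h, Z) = -h + 3*Z (P(h, Z) = (-h + 2*Z) + Z = -h + 3*Z)
P(4*3, -20)*S = (-4*3 + 3*(-20))*(63/82) = (-1*12 - 60)*(63/82) = (-12 - 60)*(63/82) = -72*63/82 = -2268/41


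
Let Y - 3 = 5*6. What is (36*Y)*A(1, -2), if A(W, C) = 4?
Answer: 4752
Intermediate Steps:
Y = 33 (Y = 3 + 5*6 = 3 + 30 = 33)
(36*Y)*A(1, -2) = (36*33)*4 = 1188*4 = 4752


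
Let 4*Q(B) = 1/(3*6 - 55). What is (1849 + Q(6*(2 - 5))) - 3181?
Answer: -197137/148 ≈ -1332.0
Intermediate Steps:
Q(B) = -1/148 (Q(B) = 1/(4*(3*6 - 55)) = 1/(4*(18 - 55)) = (1/4)/(-37) = (1/4)*(-1/37) = -1/148)
(1849 + Q(6*(2 - 5))) - 3181 = (1849 - 1/148) - 3181 = 273651/148 - 3181 = -197137/148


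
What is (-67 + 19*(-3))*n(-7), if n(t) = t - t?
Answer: 0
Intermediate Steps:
n(t) = 0
(-67 + 19*(-3))*n(-7) = (-67 + 19*(-3))*0 = (-67 - 57)*0 = -124*0 = 0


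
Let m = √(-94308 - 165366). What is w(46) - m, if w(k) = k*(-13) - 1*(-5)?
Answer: -593 - I*√259674 ≈ -593.0 - 509.58*I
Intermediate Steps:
w(k) = 5 - 13*k (w(k) = -13*k + 5 = 5 - 13*k)
m = I*√259674 (m = √(-259674) = I*√259674 ≈ 509.58*I)
w(46) - m = (5 - 13*46) - I*√259674 = (5 - 598) - I*√259674 = -593 - I*√259674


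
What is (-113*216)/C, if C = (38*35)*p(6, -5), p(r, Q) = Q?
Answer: 12204/3325 ≈ 3.6704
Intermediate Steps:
C = -6650 (C = (38*35)*(-5) = 1330*(-5) = -6650)
(-113*216)/C = -113*216/(-6650) = -24408*(-1/6650) = 12204/3325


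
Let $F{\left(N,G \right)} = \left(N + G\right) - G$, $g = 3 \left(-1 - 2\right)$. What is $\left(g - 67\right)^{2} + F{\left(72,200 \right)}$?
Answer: $5848$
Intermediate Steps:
$g = -9$ ($g = 3 \left(-3\right) = -9$)
$F{\left(N,G \right)} = N$ ($F{\left(N,G \right)} = \left(G + N\right) - G = N$)
$\left(g - 67\right)^{2} + F{\left(72,200 \right)} = \left(-9 - 67\right)^{2} + 72 = \left(-76\right)^{2} + 72 = 5776 + 72 = 5848$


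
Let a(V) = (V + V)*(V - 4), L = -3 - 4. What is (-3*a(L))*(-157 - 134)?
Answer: 134442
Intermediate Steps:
L = -7
a(V) = 2*V*(-4 + V) (a(V) = (2*V)*(-4 + V) = 2*V*(-4 + V))
(-3*a(L))*(-157 - 134) = (-6*(-7)*(-4 - 7))*(-157 - 134) = -6*(-7)*(-11)*(-291) = -3*154*(-291) = -462*(-291) = 134442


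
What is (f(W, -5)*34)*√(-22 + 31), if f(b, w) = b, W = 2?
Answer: 204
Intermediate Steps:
(f(W, -5)*34)*√(-22 + 31) = (2*34)*√(-22 + 31) = 68*√9 = 68*3 = 204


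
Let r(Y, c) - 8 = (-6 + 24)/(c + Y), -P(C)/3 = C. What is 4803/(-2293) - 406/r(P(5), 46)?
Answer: -2152664/43567 ≈ -49.410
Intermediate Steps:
P(C) = -3*C
r(Y, c) = 8 + 18/(Y + c) (r(Y, c) = 8 + (-6 + 24)/(c + Y) = 8 + 18/(Y + c))
4803/(-2293) - 406/r(P(5), 46) = 4803/(-2293) - 406*(-3*5 + 46)/(2*(9 + 4*(-3*5) + 4*46)) = 4803*(-1/2293) - 406*(-15 + 46)/(2*(9 + 4*(-15) + 184)) = -4803/2293 - 406*31/(2*(9 - 60 + 184)) = -4803/2293 - 406/(2*(1/31)*133) = -4803/2293 - 406/266/31 = -4803/2293 - 406*31/266 = -4803/2293 - 899/19 = -2152664/43567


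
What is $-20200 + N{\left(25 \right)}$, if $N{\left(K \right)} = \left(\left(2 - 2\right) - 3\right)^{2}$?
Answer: $-20191$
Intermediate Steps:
$N{\left(K \right)} = 9$ ($N{\left(K \right)} = \left(\left(2 - 2\right) - 3\right)^{2} = \left(0 - 3\right)^{2} = \left(-3\right)^{2} = 9$)
$-20200 + N{\left(25 \right)} = -20200 + 9 = -20191$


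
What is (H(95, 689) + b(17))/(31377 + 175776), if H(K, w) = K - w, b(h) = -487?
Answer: -1081/207153 ≈ -0.0052184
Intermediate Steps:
(H(95, 689) + b(17))/(31377 + 175776) = ((95 - 1*689) - 487)/(31377 + 175776) = ((95 - 689) - 487)/207153 = (-594 - 487)*(1/207153) = -1081*1/207153 = -1081/207153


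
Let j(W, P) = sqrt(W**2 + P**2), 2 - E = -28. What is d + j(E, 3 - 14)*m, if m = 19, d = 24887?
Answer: 24887 + 19*sqrt(1021) ≈ 25494.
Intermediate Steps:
E = 30 (E = 2 - 1*(-28) = 2 + 28 = 30)
j(W, P) = sqrt(P**2 + W**2)
d + j(E, 3 - 14)*m = 24887 + sqrt((3 - 14)**2 + 30**2)*19 = 24887 + sqrt((-11)**2 + 900)*19 = 24887 + sqrt(121 + 900)*19 = 24887 + sqrt(1021)*19 = 24887 + 19*sqrt(1021)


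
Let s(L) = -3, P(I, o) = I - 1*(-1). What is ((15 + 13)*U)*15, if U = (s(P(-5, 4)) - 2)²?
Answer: 10500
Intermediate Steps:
P(I, o) = 1 + I (P(I, o) = I + 1 = 1 + I)
U = 25 (U = (-3 - 2)² = (-5)² = 25)
((15 + 13)*U)*15 = ((15 + 13)*25)*15 = (28*25)*15 = 700*15 = 10500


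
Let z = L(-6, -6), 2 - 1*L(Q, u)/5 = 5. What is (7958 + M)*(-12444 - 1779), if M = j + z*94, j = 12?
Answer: -93302880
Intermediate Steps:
L(Q, u) = -15 (L(Q, u) = 10 - 5*5 = 10 - 25 = -15)
z = -15
M = -1398 (M = 12 - 15*94 = 12 - 1410 = -1398)
(7958 + M)*(-12444 - 1779) = (7958 - 1398)*(-12444 - 1779) = 6560*(-14223) = -93302880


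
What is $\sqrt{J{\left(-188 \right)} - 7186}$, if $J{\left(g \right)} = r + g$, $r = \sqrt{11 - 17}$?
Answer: $\sqrt{-7374 + i \sqrt{6}} \approx 0.014 + 85.872 i$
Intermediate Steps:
$r = i \sqrt{6}$ ($r = \sqrt{-6} = i \sqrt{6} \approx 2.4495 i$)
$J{\left(g \right)} = g + i \sqrt{6}$ ($J{\left(g \right)} = i \sqrt{6} + g = g + i \sqrt{6}$)
$\sqrt{J{\left(-188 \right)} - 7186} = \sqrt{\left(-188 + i \sqrt{6}\right) - 7186} = \sqrt{-7374 + i \sqrt{6}}$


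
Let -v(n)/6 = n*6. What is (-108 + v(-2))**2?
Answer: 1296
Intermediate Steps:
v(n) = -36*n (v(n) = -6*n*6 = -36*n)
(-108 + v(-2))**2 = (-108 - 36*(-2))**2 = (-108 + 72)**2 = (-36)**2 = 1296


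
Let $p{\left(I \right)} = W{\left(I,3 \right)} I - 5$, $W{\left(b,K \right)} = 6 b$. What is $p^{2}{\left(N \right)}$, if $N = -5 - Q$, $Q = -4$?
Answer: $1$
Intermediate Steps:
$N = -1$ ($N = -5 - -4 = -5 + 4 = -1$)
$p{\left(I \right)} = -5 + 6 I^{2}$ ($p{\left(I \right)} = 6 I I - 5 = 6 I^{2} - 5 = -5 + 6 I^{2}$)
$p^{2}{\left(N \right)} = \left(-5 + 6 \left(-1\right)^{2}\right)^{2} = \left(-5 + 6 \cdot 1\right)^{2} = \left(-5 + 6\right)^{2} = 1^{2} = 1$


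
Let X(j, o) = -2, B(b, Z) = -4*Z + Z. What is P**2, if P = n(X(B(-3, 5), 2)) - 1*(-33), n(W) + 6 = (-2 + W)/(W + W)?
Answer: 784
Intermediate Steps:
B(b, Z) = -3*Z
n(W) = -6 + (-2 + W)/(2*W) (n(W) = -6 + (-2 + W)/(W + W) = -6 + (-2 + W)/((2*W)) = -6 + (-2 + W)*(1/(2*W)) = -6 + (-2 + W)/(2*W))
P = 28 (P = (-11/2 - 1/(-2)) - 1*(-33) = (-11/2 - 1*(-1/2)) + 33 = (-11/2 + 1/2) + 33 = -5 + 33 = 28)
P**2 = 28**2 = 784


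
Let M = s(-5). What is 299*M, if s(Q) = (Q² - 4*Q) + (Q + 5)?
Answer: 13455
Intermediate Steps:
s(Q) = 5 + Q² - 3*Q (s(Q) = (Q² - 4*Q) + (5 + Q) = 5 + Q² - 3*Q)
M = 45 (M = 5 + (-5)² - 3*(-5) = 5 + 25 + 15 = 45)
299*M = 299*45 = 13455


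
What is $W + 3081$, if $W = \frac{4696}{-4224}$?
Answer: $\frac{1626181}{528} \approx 3079.9$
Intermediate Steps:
$W = - \frac{587}{528}$ ($W = 4696 \left(- \frac{1}{4224}\right) = - \frac{587}{528} \approx -1.1117$)
$W + 3081 = - \frac{587}{528} + 3081 = \frac{1626181}{528}$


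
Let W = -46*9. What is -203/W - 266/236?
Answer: -7777/12213 ≈ -0.63678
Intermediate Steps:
W = -414
-203/W - 266/236 = -203/(-414) - 266/236 = -203*(-1/414) - 266*1/236 = 203/414 - 133/118 = -7777/12213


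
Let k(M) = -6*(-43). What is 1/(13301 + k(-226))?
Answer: 1/13559 ≈ 7.3752e-5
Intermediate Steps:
k(M) = 258
1/(13301 + k(-226)) = 1/(13301 + 258) = 1/13559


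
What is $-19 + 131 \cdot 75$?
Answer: $9806$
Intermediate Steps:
$-19 + 131 \cdot 75 = -19 + 9825 = 9806$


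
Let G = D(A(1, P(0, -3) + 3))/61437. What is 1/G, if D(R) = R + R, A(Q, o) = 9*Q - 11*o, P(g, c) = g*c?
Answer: -20479/16 ≈ -1279.9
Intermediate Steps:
P(g, c) = c*g
A(Q, o) = -11*o + 9*Q
D(R) = 2*R
G = -16/20479 (G = (2*(-11*(-3*0 + 3) + 9*1))/61437 = (2*(-11*(0 + 3) + 9))*(1/61437) = (2*(-11*3 + 9))*(1/61437) = (2*(-33 + 9))*(1/61437) = (2*(-24))*(1/61437) = -48*1/61437 = -16/20479 ≈ -0.00078129)
1/G = 1/(-16/20479) = -20479/16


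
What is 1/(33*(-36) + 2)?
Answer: -1/1186 ≈ -0.00084317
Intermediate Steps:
1/(33*(-36) + 2) = 1/(-1188 + 2) = 1/(-1186) = -1/1186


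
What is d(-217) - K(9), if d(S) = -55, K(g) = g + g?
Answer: -73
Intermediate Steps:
K(g) = 2*g
d(-217) - K(9) = -55 - 2*9 = -55 - 1*18 = -55 - 18 = -73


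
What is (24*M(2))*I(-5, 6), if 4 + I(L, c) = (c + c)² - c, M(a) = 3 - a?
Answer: 3216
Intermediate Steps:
I(L, c) = -4 - c + 4*c² (I(L, c) = -4 + ((c + c)² - c) = -4 + ((2*c)² - c) = -4 + (4*c² - c) = -4 + (-c + 4*c²) = -4 - c + 4*c²)
(24*M(2))*I(-5, 6) = (24*(3 - 1*2))*(-4 - 1*6 + 4*6²) = (24*(3 - 2))*(-4 - 6 + 4*36) = (24*1)*(-4 - 6 + 144) = 24*134 = 3216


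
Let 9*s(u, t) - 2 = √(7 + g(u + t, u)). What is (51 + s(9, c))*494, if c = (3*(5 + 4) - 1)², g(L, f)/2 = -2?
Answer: 227734/9 + 494*√3/9 ≈ 25399.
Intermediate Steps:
g(L, f) = -4 (g(L, f) = 2*(-2) = -4)
c = 676 (c = (3*9 - 1)² = (27 - 1)² = 26² = 676)
s(u, t) = 2/9 + √3/9 (s(u, t) = 2/9 + √(7 - 4)/9 = 2/9 + √3/9)
(51 + s(9, c))*494 = (51 + (2/9 + √3/9))*494 = (461/9 + √3/9)*494 = 227734/9 + 494*√3/9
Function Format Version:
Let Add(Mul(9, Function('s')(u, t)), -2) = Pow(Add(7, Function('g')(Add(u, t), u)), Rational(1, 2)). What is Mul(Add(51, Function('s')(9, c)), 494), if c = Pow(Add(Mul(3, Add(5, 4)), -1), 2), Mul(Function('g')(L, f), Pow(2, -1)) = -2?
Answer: Add(Rational(227734, 9), Mul(Rational(494, 9), Pow(3, Rational(1, 2)))) ≈ 25399.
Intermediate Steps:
Function('g')(L, f) = -4 (Function('g')(L, f) = Mul(2, -2) = -4)
c = 676 (c = Pow(Add(Mul(3, 9), -1), 2) = Pow(Add(27, -1), 2) = Pow(26, 2) = 676)
Function('s')(u, t) = Add(Rational(2, 9), Mul(Rational(1, 9), Pow(3, Rational(1, 2)))) (Function('s')(u, t) = Add(Rational(2, 9), Mul(Rational(1, 9), Pow(Add(7, -4), Rational(1, 2)))) = Add(Rational(2, 9), Mul(Rational(1, 9), Pow(3, Rational(1, 2)))))
Mul(Add(51, Function('s')(9, c)), 494) = Mul(Add(51, Add(Rational(2, 9), Mul(Rational(1, 9), Pow(3, Rational(1, 2))))), 494) = Mul(Add(Rational(461, 9), Mul(Rational(1, 9), Pow(3, Rational(1, 2)))), 494) = Add(Rational(227734, 9), Mul(Rational(494, 9), Pow(3, Rational(1, 2))))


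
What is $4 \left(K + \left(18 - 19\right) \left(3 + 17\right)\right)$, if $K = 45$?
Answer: $100$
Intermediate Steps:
$4 \left(K + \left(18 - 19\right) \left(3 + 17\right)\right) = 4 \left(45 + \left(18 - 19\right) \left(3 + 17\right)\right) = 4 \left(45 - 20\right) = 4 \cdot 25 = 100$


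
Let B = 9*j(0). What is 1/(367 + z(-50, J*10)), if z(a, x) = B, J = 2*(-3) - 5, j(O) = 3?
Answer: 1/394 ≈ 0.0025381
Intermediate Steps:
J = -11 (J = -6 - 5 = -11)
B = 27 (B = 9*3 = 27)
z(a, x) = 27
1/(367 + z(-50, J*10)) = 1/(367 + 27) = 1/394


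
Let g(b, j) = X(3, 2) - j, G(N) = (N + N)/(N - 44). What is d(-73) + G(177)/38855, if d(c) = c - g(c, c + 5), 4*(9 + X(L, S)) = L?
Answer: -2744055249/20670860 ≈ -132.75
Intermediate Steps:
G(N) = 2*N/(-44 + N) (G(N) = (2*N)/(-44 + N) = 2*N/(-44 + N))
X(L, S) = -9 + L/4
g(b, j) = -33/4 - j (g(b, j) = (-9 + (¼)*3) - j = (-9 + ¾) - j = -33/4 - j)
d(c) = 53/4 + 2*c (d(c) = c - (-33/4 - (c + 5)) = c - (-33/4 - (5 + c)) = c - (-33/4 + (-5 - c)) = c - (-53/4 - c) = c + (53/4 + c) = 53/4 + 2*c)
d(-73) + G(177)/38855 = (53/4 + 2*(-73)) + (2*177/(-44 + 177))/38855 = (53/4 - 146) + (2*177/133)*(1/38855) = -531/4 + (2*177*(1/133))*(1/38855) = -531/4 + (354/133)*(1/38855) = -531/4 + 354/5167715 = -2744055249/20670860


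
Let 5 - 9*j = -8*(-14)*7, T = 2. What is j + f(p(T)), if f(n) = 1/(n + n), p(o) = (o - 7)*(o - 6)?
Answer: -31151/360 ≈ -86.531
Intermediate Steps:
p(o) = (-7 + o)*(-6 + o)
j = -779/9 (j = 5/9 - (-8*(-14))*7/9 = 5/9 - 112*7/9 = 5/9 - ⅑*784 = 5/9 - 784/9 = -779/9 ≈ -86.556)
f(n) = 1/(2*n)
j + f(p(T)) = -779/9 + 1/(2*(42 + 2² - 13*2)) = -779/9 + 1/(2*(42 + 4 - 26)) = -779/9 + (½)/20 = -779/9 + (½)*(1/20) = -779/9 + 1/40 = -31151/360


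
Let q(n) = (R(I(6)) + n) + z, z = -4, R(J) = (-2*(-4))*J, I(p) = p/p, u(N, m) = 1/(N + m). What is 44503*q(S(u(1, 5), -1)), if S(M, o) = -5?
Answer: -44503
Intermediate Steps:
I(p) = 1
R(J) = 8*J
q(n) = 4 + n (q(n) = (8*1 + n) - 4 = (8 + n) - 4 = 4 + n)
44503*q(S(u(1, 5), -1)) = 44503*(4 - 5) = 44503*(-1) = -44503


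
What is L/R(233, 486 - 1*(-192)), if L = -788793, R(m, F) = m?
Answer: -788793/233 ≈ -3385.4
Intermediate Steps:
L/R(233, 486 - 1*(-192)) = -788793/233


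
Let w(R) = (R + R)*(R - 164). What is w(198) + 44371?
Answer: 57835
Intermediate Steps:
w(R) = 2*R*(-164 + R) (w(R) = (2*R)*(-164 + R) = 2*R*(-164 + R))
w(198) + 44371 = 2*198*(-164 + 198) + 44371 = 2*198*34 + 44371 = 13464 + 44371 = 57835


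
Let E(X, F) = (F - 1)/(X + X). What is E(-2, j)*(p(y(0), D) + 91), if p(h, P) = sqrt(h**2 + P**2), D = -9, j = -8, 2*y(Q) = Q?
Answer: 225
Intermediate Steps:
y(Q) = Q/2
E(X, F) = (-1 + F)/(2*X) (E(X, F) = (-1 + F)/((2*X)) = (-1 + F)*(1/(2*X)) = (-1 + F)/(2*X))
p(h, P) = sqrt(P**2 + h**2)
E(-2, j)*(p(y(0), D) + 91) = ((1/2)*(-1 - 8)/(-2))*(sqrt((-9)**2 + ((1/2)*0)**2) + 91) = ((1/2)*(-1/2)*(-9))*(sqrt(81 + 0**2) + 91) = 9*(sqrt(81 + 0) + 91)/4 = 9*(sqrt(81) + 91)/4 = 9*(9 + 91)/4 = (9/4)*100 = 225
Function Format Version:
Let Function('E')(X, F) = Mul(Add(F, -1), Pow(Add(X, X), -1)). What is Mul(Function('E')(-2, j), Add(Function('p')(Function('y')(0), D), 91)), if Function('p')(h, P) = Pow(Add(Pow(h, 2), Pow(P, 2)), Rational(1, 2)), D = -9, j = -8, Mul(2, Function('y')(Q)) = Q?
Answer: 225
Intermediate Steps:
Function('y')(Q) = Mul(Rational(1, 2), Q)
Function('E')(X, F) = Mul(Rational(1, 2), Pow(X, -1), Add(-1, F)) (Function('E')(X, F) = Mul(Add(-1, F), Pow(Mul(2, X), -1)) = Mul(Add(-1, F), Mul(Rational(1, 2), Pow(X, -1))) = Mul(Rational(1, 2), Pow(X, -1), Add(-1, F)))
Function('p')(h, P) = Pow(Add(Pow(P, 2), Pow(h, 2)), Rational(1, 2))
Mul(Function('E')(-2, j), Add(Function('p')(Function('y')(0), D), 91)) = Mul(Mul(Rational(1, 2), Pow(-2, -1), Add(-1, -8)), Add(Pow(Add(Pow(-9, 2), Pow(Mul(Rational(1, 2), 0), 2)), Rational(1, 2)), 91)) = Mul(Mul(Rational(1, 2), Rational(-1, 2), -9), Add(Pow(Add(81, Pow(0, 2)), Rational(1, 2)), 91)) = Mul(Rational(9, 4), Add(Pow(Add(81, 0), Rational(1, 2)), 91)) = Mul(Rational(9, 4), Add(Pow(81, Rational(1, 2)), 91)) = Mul(Rational(9, 4), Add(9, 91)) = Mul(Rational(9, 4), 100) = 225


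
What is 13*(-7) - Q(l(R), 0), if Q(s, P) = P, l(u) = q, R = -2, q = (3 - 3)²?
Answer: -91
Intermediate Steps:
q = 0 (q = 0² = 0)
l(u) = 0
13*(-7) - Q(l(R), 0) = 13*(-7) - 1*0 = -91 + 0 = -91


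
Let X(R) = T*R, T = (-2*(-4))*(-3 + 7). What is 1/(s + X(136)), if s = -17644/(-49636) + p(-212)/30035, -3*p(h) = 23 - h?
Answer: 223622589/973284414736 ≈ 0.00022976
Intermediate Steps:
T = 32 (T = 8*4 = 32)
p(h) = -23/3 + h/3 (p(h) = -(23 - h)/3 = -23/3 + h/3)
X(R) = 32*R
s = 78907408/223622589 (s = -17644/(-49636) + (-23/3 + (⅓)*(-212))/30035 = -17644*(-1/49636) + (-23/3 - 212/3)*(1/30035) = 4411/12409 - 235/3*1/30035 = 4411/12409 - 47/18021 = 78907408/223622589 ≈ 0.35286)
1/(s + X(136)) = 1/(78907408/223622589 + 32*136) = 1/(78907408/223622589 + 4352) = 1/(973284414736/223622589) = 223622589/973284414736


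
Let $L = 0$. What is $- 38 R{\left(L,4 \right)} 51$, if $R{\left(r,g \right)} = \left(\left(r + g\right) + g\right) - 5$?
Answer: $-5814$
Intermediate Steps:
$R{\left(r,g \right)} = -5 + r + 2 g$ ($R{\left(r,g \right)} = \left(\left(g + r\right) + g\right) - 5 = \left(r + 2 g\right) - 5 = -5 + r + 2 g$)
$- 38 R{\left(L,4 \right)} 51 = - 38 \left(-5 + 0 + 2 \cdot 4\right) 51 = - 38 \left(-5 + 0 + 8\right) 51 = \left(-38\right) 3 \cdot 51 = \left(-114\right) 51 = -5814$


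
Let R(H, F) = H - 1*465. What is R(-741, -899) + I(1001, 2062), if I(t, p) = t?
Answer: -205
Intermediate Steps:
R(H, F) = -465 + H (R(H, F) = H - 465 = -465 + H)
R(-741, -899) + I(1001, 2062) = (-465 - 741) + 1001 = -1206 + 1001 = -205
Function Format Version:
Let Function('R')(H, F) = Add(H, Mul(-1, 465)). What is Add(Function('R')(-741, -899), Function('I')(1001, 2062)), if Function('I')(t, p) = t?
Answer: -205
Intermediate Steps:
Function('R')(H, F) = Add(-465, H) (Function('R')(H, F) = Add(H, -465) = Add(-465, H))
Add(Function('R')(-741, -899), Function('I')(1001, 2062)) = Add(Add(-465, -741), 1001) = Add(-1206, 1001) = -205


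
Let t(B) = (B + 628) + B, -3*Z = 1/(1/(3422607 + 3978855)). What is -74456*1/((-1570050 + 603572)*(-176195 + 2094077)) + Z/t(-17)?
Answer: -63515192456334485/15292123766667 ≈ -4153.5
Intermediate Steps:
Z = -2467154 (Z = -1/(3*(1/(3422607 + 3978855))) = -1/(3*(1/7401462)) = -1/(3*1/7401462) = -⅓*7401462 = -2467154)
t(B) = 628 + 2*B (t(B) = (628 + B) + B = 628 + 2*B)
-74456*1/((-1570050 + 603572)*(-176195 + 2094077)) + Z/t(-17) = -74456*1/((-1570050 + 603572)*(-176195 + 2094077)) - 2467154/(628 + 2*(-17)) = -74456/(1917882*(-966478)) - 2467154/(628 - 34) = -74456/(-1853590759596) - 2467154/594 = -74456*(-1/1853590759596) - 2467154*1/594 = 18614/463397689899 - 1233577/297 = -63515192456334485/15292123766667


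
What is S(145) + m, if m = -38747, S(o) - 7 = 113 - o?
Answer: -38772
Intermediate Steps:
S(o) = 120 - o (S(o) = 7 + (113 - o) = 120 - o)
S(145) + m = (120 - 1*145) - 38747 = (120 - 145) - 38747 = -25 - 38747 = -38772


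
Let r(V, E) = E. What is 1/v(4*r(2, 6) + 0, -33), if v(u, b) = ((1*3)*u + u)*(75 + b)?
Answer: 1/4032 ≈ 0.00024802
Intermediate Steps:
v(u, b) = 4*u*(75 + b) (v(u, b) = (3*u + u)*(75 + b) = (4*u)*(75 + b) = 4*u*(75 + b))
1/v(4*r(2, 6) + 0, -33) = 1/(4*(4*6 + 0)*(75 - 33)) = 1/(4*(24 + 0)*42) = 1/(4*24*42) = 1/4032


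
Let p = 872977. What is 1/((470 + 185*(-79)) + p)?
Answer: 1/858832 ≈ 1.1644e-6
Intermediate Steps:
1/((470 + 185*(-79)) + p) = 1/((470 + 185*(-79)) + 872977) = 1/((470 - 14615) + 872977) = 1/(-14145 + 872977) = 1/858832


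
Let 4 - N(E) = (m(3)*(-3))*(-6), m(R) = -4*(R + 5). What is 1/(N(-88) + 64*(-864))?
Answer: -1/54716 ≈ -1.8276e-5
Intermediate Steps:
m(R) = -20 - 4*R (m(R) = -4*(5 + R) = -20 - 4*R)
N(E) = 580 (N(E) = 4 - (-20 - 4*3)*(-3)*(-6) = 4 - (-20 - 12)*(-3)*(-6) = 4 - (-32*(-3))*(-6) = 4 - 96*(-6) = 4 - 1*(-576) = 4 + 576 = 580)
1/(N(-88) + 64*(-864)) = 1/(580 + 64*(-864)) = 1/(580 - 55296) = 1/(-54716) = -1/54716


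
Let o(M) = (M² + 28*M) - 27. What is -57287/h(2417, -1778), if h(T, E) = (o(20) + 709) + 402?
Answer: -57287/2044 ≈ -28.027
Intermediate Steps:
o(M) = -27 + M² + 28*M
h(T, E) = 2044 (h(T, E) = ((-27 + 20² + 28*20) + 709) + 402 = ((-27 + 400 + 560) + 709) + 402 = (933 + 709) + 402 = 1642 + 402 = 2044)
-57287/h(2417, -1778) = -57287/2044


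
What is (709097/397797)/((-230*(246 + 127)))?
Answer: -709097/34127004630 ≈ -2.0778e-5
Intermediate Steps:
(709097/397797)/((-230*(246 + 127))) = (709097*(1/397797))/((-230*373)) = (709097/397797)/(-85790) = (709097/397797)*(-1/85790) = -709097/34127004630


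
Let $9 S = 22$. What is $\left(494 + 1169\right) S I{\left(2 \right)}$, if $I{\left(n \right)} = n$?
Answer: $\frac{73172}{9} \approx 8130.2$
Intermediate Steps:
$S = \frac{22}{9}$ ($S = \frac{1}{9} \cdot 22 = \frac{22}{9} \approx 2.4444$)
$\left(494 + 1169\right) S I{\left(2 \right)} = \left(494 + 1169\right) \frac{22}{9} \cdot 2 = 1663 \cdot \frac{44}{9} = \frac{73172}{9}$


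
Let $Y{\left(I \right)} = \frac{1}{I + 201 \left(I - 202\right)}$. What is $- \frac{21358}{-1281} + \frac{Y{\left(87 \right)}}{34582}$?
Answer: $\frac{5669511684229}{340043284392} \approx 16.673$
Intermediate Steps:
$Y{\left(I \right)} = \frac{1}{-40602 + 202 I}$ ($Y{\left(I \right)} = \frac{1}{I + 201 \left(-202 + I\right)} = \frac{1}{I + \left(-40602 + 201 I\right)} = \frac{1}{-40602 + 202 I}$)
$- \frac{21358}{-1281} + \frac{Y{\left(87 \right)}}{34582} = - \frac{21358}{-1281} + \frac{\frac{1}{202} \frac{1}{-201 + 87}}{34582} = \left(-21358\right) \left(- \frac{1}{1281}\right) + \frac{1}{202 \left(-114\right)} \frac{1}{34582} = \frac{21358}{1281} + \frac{1}{202} \left(- \frac{1}{114}\right) \frac{1}{34582} = \frac{21358}{1281} - \frac{1}{796354296} = \frac{5669511684229}{340043284392}$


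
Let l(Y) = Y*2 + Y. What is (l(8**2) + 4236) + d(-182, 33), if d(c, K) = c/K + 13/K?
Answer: 145955/33 ≈ 4422.9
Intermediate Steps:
l(Y) = 3*Y (l(Y) = 2*Y + Y = 3*Y)
d(c, K) = 13/K + c/K
(l(8**2) + 4236) + d(-182, 33) = (3*8**2 + 4236) + (13 - 182)/33 = (3*64 + 4236) + (1/33)*(-169) = (192 + 4236) - 169/33 = 4428 - 169/33 = 145955/33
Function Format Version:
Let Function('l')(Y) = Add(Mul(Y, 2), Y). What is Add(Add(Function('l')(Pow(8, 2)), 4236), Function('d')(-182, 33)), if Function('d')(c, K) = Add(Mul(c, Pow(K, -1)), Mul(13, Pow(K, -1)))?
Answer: Rational(145955, 33) ≈ 4422.9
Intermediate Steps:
Function('l')(Y) = Mul(3, Y) (Function('l')(Y) = Add(Mul(2, Y), Y) = Mul(3, Y))
Function('d')(c, K) = Add(Mul(13, Pow(K, -1)), Mul(c, Pow(K, -1)))
Add(Add(Function('l')(Pow(8, 2)), 4236), Function('d')(-182, 33)) = Add(Add(Mul(3, Pow(8, 2)), 4236), Mul(Pow(33, -1), Add(13, -182))) = Add(Add(Mul(3, 64), 4236), Mul(Rational(1, 33), -169)) = Add(Add(192, 4236), Rational(-169, 33)) = Add(4428, Rational(-169, 33)) = Rational(145955, 33)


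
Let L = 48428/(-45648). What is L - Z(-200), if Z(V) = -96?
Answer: 1083445/11412 ≈ 94.939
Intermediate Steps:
L = -12107/11412 (L = 48428*(-1/45648) = -12107/11412 ≈ -1.0609)
L - Z(-200) = -12107/11412 - 1*(-96) = -12107/11412 + 96 = 1083445/11412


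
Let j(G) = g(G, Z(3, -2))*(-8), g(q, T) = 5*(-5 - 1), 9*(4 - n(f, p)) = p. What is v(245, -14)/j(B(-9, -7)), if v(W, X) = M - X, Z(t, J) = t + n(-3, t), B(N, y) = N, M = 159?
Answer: 173/240 ≈ 0.72083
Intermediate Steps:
n(f, p) = 4 - p/9
Z(t, J) = 4 + 8*t/9 (Z(t, J) = t + (4 - t/9) = 4 + 8*t/9)
g(q, T) = -30 (g(q, T) = 5*(-6) = -30)
v(W, X) = 159 - X
j(G) = 240 (j(G) = -30*(-8) = 240)
v(245, -14)/j(B(-9, -7)) = (159 - 1*(-14))/240 = (159 + 14)*(1/240) = 173*(1/240) = 173/240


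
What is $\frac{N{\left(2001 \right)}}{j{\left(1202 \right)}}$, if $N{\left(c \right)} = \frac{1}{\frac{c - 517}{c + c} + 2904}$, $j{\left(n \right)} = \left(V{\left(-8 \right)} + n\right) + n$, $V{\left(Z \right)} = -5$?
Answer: $\frac{2001}{13942138754} \approx 1.4352 \cdot 10^{-7}$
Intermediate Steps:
$j{\left(n \right)} = -5 + 2 n$ ($j{\left(n \right)} = \left(-5 + n\right) + n = -5 + 2 n$)
$N{\left(c \right)} = \frac{1}{2904 + \frac{-517 + c}{2 c}}$ ($N{\left(c \right)} = \frac{1}{\frac{-517 + c}{2 c} + 2904} = \frac{1}{2904 + \frac{-517 + c}{2 c}}$)
$\frac{N{\left(2001 \right)}}{j{\left(1202 \right)}} = \frac{2 \cdot 2001 \frac{1}{-517 + 5809 \cdot 2001}}{-5 + 2 \cdot 1202} = \frac{2 \cdot 2001 \frac{1}{-517 + 11623809}}{-5 + 2404} = \frac{2 \cdot 2001 \cdot \frac{1}{11623292}}{2399} = 2 \cdot 2001 \cdot \frac{1}{11623292} \cdot \frac{1}{2399} = \frac{2001}{5811646} \cdot \frac{1}{2399} = \frac{2001}{13942138754}$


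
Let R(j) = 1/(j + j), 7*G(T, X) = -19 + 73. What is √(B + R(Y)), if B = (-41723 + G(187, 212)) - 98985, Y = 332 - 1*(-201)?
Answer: 5*I*√313375801102/7462 ≈ 375.1*I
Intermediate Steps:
G(T, X) = 54/7 (G(T, X) = (-19 + 73)/7 = (⅐)*54 = 54/7)
Y = 533 (Y = 332 + 201 = 533)
R(j) = 1/(2*j)
B = -984902/7 (B = (-41723 + 54/7) - 98985 = -292007/7 - 98985 = -984902/7 ≈ -1.4070e+5)
√(B + R(Y)) = √(-984902/7 + (½)/533) = √(-984902/7 + (½)*(1/533)) = √(-984902/7 + 1/1066) = √(-1049905525/7462) = 5*I*√313375801102/7462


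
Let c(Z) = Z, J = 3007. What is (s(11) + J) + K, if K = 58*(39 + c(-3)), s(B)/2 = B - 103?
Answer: 4911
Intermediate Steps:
s(B) = -206 + 2*B (s(B) = 2*(B - 103) = 2*(-103 + B) = -206 + 2*B)
K = 2088 (K = 58*(39 - 3) = 58*36 = 2088)
(s(11) + J) + K = ((-206 + 2*11) + 3007) + 2088 = ((-206 + 22) + 3007) + 2088 = (-184 + 3007) + 2088 = 2823 + 2088 = 4911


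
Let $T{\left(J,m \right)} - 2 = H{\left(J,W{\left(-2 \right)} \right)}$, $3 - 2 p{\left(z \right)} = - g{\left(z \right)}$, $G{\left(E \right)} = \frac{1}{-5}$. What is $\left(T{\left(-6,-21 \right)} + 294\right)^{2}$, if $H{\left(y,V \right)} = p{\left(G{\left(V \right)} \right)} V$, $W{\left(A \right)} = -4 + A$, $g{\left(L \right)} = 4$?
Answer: $75625$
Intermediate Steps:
$G{\left(E \right)} = - \frac{1}{5}$
$p{\left(z \right)} = \frac{7}{2}$ ($p{\left(z \right)} = \frac{3}{2} - \frac{\left(-1\right) 4}{2} = \frac{3}{2} - -2 = \frac{3}{2} + 2 = \frac{7}{2}$)
$H{\left(y,V \right)} = \frac{7 V}{2}$
$T{\left(J,m \right)} = -19$ ($T{\left(J,m \right)} = 2 + \frac{7 \left(-4 - 2\right)}{2} = 2 + \frac{7}{2} \left(-6\right) = 2 - 21 = -19$)
$\left(T{\left(-6,-21 \right)} + 294\right)^{2} = \left(-19 + 294\right)^{2} = 275^{2} = 75625$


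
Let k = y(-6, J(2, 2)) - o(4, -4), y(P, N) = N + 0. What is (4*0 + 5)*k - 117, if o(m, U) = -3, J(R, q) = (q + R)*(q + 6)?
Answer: 58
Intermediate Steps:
J(R, q) = (6 + q)*(R + q) (J(R, q) = (R + q)*(6 + q) = (6 + q)*(R + q))
y(P, N) = N
k = 35 (k = (2² + 6*2 + 6*2 + 2*2) - 1*(-3) = (4 + 12 + 12 + 4) + 3 = 32 + 3 = 35)
(4*0 + 5)*k - 117 = (4*0 + 5)*35 - 117 = (0 + 5)*35 - 117 = 5*35 - 117 = 175 - 117 = 58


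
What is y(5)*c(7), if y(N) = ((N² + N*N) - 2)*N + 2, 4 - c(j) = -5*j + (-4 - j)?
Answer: 12100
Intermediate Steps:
c(j) = 8 + 6*j (c(j) = 4 - (-5*j + (-4 - j)) = 4 - (-4 - 6*j) = 4 + (4 + 6*j) = 8 + 6*j)
y(N) = 2 + N*(-2 + 2*N²) (y(N) = ((N² + N²) - 2)*N + 2 = (2*N² - 2)*N + 2 = (-2 + 2*N²)*N + 2 = N*(-2 + 2*N²) + 2 = 2 + N*(-2 + 2*N²))
y(5)*c(7) = (2 - 2*5 + 2*5³)*(8 + 6*7) = (2 - 10 + 2*125)*(8 + 42) = (2 - 10 + 250)*50 = 242*50 = 12100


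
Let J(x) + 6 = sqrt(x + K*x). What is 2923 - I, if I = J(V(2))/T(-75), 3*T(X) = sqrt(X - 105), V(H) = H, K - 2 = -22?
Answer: 2923 - sqrt(190)/10 - 3*I*sqrt(5)/5 ≈ 2921.6 - 1.3416*I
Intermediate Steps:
K = -20 (K = 2 - 22 = -20)
T(X) = sqrt(-105 + X)/3 (T(X) = sqrt(X - 105)/3 = sqrt(-105 + X)/3)
J(x) = -6 + sqrt(19)*sqrt(-x) (J(x) = -6 + sqrt(x - 20*x) = -6 + sqrt(-19*x) = -6 + sqrt(19)*sqrt(-x))
I = -I*sqrt(5)*(-6 + I*sqrt(38))/10 (I = (-6 + sqrt(19)*sqrt(-1*2))/((sqrt(-105 - 75)/3)) = (-6 + sqrt(19)*sqrt(-2))/((sqrt(-180)/3)) = (-6 + sqrt(19)*(I*sqrt(2)))/(((6*I*sqrt(5))/3)) = (-6 + I*sqrt(38))/((2*I*sqrt(5))) = (-6 + I*sqrt(38))*(-I*sqrt(5)/10) = -I*sqrt(5)*(-6 + I*sqrt(38))/10 ≈ 1.3784 + 1.3416*I)
2923 - I = 2923 - (sqrt(190)/10 + 3*I*sqrt(5)/5) = 2923 + (-sqrt(190)/10 - 3*I*sqrt(5)/5) = 2923 - sqrt(190)/10 - 3*I*sqrt(5)/5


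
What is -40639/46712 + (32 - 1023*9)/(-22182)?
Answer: -236435849/518082792 ≈ -0.45637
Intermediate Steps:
-40639/46712 + (32 - 1023*9)/(-22182) = -40639*1/46712 + (32 - 93*99)*(-1/22182) = -40639/46712 + (32 - 9207)*(-1/22182) = -40639/46712 - 9175*(-1/22182) = -40639/46712 + 9175/22182 = -236435849/518082792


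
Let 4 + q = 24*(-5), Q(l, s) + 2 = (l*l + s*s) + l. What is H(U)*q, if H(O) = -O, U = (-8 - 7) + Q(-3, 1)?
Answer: -1240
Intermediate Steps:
Q(l, s) = -2 + l + l**2 + s**2 (Q(l, s) = -2 + ((l*l + s*s) + l) = -2 + ((l**2 + s**2) + l) = -2 + (l + l**2 + s**2) = -2 + l + l**2 + s**2)
q = -124 (q = -4 + 24*(-5) = -4 - 120 = -124)
U = -10 (U = (-8 - 7) + (-2 - 3 + (-3)**2 + 1**2) = -15 + (-2 - 3 + 9 + 1) = -15 + 5 = -10)
H(U)*q = -1*(-10)*(-124) = 10*(-124) = -1240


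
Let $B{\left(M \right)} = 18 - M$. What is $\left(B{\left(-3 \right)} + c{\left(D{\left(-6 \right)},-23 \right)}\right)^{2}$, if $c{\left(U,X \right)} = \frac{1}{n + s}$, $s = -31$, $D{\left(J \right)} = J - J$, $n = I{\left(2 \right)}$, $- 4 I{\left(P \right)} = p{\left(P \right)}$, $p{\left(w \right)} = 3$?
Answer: $\frac{7091569}{16129} \approx 439.68$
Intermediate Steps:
$I{\left(P \right)} = - \frac{3}{4}$ ($I{\left(P \right)} = \left(- \frac{1}{4}\right) 3 = - \frac{3}{4}$)
$n = - \frac{3}{4} \approx -0.75$
$D{\left(J \right)} = 0$
$c{\left(U,X \right)} = - \frac{4}{127}$ ($c{\left(U,X \right)} = \frac{1}{- \frac{3}{4} - 31} = \frac{1}{- \frac{127}{4}} = - \frac{4}{127}$)
$\left(B{\left(-3 \right)} + c{\left(D{\left(-6 \right)},-23 \right)}\right)^{2} = \left(\left(18 - -3\right) - \frac{4}{127}\right)^{2} = \left(\left(18 + 3\right) - \frac{4}{127}\right)^{2} = \left(21 - \frac{4}{127}\right)^{2} = \left(\frac{2663}{127}\right)^{2} = \frac{7091569}{16129}$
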